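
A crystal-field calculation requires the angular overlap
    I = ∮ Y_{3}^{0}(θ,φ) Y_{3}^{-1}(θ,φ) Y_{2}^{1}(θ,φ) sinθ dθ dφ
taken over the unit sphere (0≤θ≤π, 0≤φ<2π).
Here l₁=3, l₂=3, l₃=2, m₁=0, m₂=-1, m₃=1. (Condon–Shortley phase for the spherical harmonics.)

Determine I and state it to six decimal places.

m-sum 0 ✓  L=8 even ✓  0≤2≤6 ✓
Π(2lᵢ+1) = 7×7×5 = 245
triangle coeff Δ(3,3,2) = 1/3780
Σ_t [1,3]: t=1:−1/24 t=2:+1/4 t=3:−1/24 = 1/6
(3j)²=4/105 [(3 3 2; 0 0 0)], sign=+1
Σ_t [1,2]: t=1:−1/12 t=2:+1/8 = 1/24
(3j)²=1/210 [(3 3 2; 0 -1 1)], sign=-1
⇒ 4πI² = 2/45
I = (-1)√(2/45/(4π)) = -0.05947080

-0.059471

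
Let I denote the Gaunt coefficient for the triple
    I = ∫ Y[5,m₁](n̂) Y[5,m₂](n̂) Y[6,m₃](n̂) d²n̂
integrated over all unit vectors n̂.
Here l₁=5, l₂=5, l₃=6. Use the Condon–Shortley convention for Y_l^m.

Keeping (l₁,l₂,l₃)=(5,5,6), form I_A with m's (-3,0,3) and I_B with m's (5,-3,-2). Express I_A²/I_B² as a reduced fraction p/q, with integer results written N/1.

Same 5,5,6: normalisation and zero-m 3j drop out of the ratio.
A: Δ: 4! 6! 6! / 17! → 1/28588560; sum: t=2:+1/103680 t=3:−1/34560 t=4:+1/138240 = -1/82944; 3j²(5 5 6; -3 0 3) = Δ·Π!·Σ² = 125/9724  (sign +1)
B: Δ: 4! 6! 6! / 17! → 1/28588560; sum: t=0:+1/829440 = 1/829440; 3j²(5 5 6; 5 -3 -2) = Δ·Π!·Σ² = 35/2431  (sign +1)
I_A²/I_B² = (125/9724)/(35/2431) = 25/28

25/28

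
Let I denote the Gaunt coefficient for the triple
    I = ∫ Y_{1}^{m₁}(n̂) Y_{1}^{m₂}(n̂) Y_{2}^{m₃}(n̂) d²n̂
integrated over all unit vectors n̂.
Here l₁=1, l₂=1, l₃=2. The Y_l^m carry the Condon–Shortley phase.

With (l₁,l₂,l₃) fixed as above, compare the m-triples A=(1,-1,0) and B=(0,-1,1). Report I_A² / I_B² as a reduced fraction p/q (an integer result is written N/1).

Shared (l₁,l₂,l₃)=(1,1,2): N and (l;000)² cancel in I_A²/I_B².
A: Δ = 0!·2!·2!/5! = 1/30; Racah Σ t=0..0: t=0:+1/4 = 1/4; ⇒ 3j(1 1 2; 1 -1 0)² = 1/30, sgn +1
B: Δ = 0!·2!·2!/5! = 1/30; Racah Σ t=0..0: t=0:+1/2 = 1/2; ⇒ 3j(1 1 2; 0 -1 1)² = 1/10, sgn -1
I_A²/I_B² = (1/30)/(1/10) = 1/3

1/3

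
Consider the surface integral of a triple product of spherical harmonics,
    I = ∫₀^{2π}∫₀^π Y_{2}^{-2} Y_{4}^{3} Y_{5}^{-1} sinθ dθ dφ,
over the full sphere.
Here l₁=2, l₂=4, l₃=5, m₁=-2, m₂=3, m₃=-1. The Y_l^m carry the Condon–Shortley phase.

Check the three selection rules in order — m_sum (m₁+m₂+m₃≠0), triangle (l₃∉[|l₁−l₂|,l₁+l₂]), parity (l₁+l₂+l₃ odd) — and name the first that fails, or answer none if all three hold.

parity

azimuthal sum: -2 + 3 − 1 = 0  ✓
2 ≤ 5 ≤ 6 (triangle on l)  ✓
L = 2 + 4 + 5 = 11 (odd)  ✗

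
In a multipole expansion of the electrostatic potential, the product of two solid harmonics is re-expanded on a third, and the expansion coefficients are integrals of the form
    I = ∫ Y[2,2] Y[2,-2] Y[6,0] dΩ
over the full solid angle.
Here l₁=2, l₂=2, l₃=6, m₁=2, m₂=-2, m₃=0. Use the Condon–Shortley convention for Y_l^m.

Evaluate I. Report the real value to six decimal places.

0.000000

l₃=6 ∉ [0,4] — triangle fails ⇒ I = 0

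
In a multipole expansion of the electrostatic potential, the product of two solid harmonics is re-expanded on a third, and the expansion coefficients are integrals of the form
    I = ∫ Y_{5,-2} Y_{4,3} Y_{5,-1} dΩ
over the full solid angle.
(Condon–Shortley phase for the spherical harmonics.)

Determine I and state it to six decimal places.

m-sum 0 ✓  L=14 even ✓  1≤5≤9 ✓
Π(2lᵢ+1) = 11×9×11 = 1089
triangle coeff Δ(5,4,5) = 1/3153150
Σ_t [0,4]: t=0:+1/69120 t=1:−1/1728 t=2:+1/576 t=3:−1/1728 t=4:+1/69120 = 7/11520
(3j)²=2/143 [(5 4 5; 0 0 0)], sign=-1
Σ_t [3,4]: t=3:−1/6912 t=4:+1/5184 = 1/20736
(3j)²=5/2574 [(5 4 5; -2 3 -1)], sign=+1
⇒ 4πI² = 5/169
I = (-1)√(5/169/(4π)) = -0.04852178

-0.048522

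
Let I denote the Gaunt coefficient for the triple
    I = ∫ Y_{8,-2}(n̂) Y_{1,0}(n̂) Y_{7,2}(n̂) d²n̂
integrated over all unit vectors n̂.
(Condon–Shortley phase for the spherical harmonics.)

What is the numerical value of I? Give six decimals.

Checks pass: Σm=0; 16 even; l₃=7∈[7,9].
(2·8+1)(2·1+1)(2·7+1) = 765
Δ: 2! 14! 0! / 17! → 1/2040
sum: t=1:−1/25401600 = -1/25401600
3j²(8 1 7; 0 0 0) = Δ·Π!·Σ² = 8/255  (sign +1)
sum: t=1:−1/43545600 = -1/43545600
3j²(8 1 7; -2 0 2) = Δ·Π!·Σ² = 1/34  (sign +1)
combine: 4πI² = 765·8/255·1/34 = 12/17
take √, sign +1: I = 0.23700703

0.237007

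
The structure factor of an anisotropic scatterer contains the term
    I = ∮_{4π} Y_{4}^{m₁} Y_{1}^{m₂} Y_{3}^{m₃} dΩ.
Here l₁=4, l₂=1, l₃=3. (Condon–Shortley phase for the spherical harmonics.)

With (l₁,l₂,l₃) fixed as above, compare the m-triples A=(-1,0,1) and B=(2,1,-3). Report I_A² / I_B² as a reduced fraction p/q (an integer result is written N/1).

Shared (l₁,l₂,l₃)=(4,1,3): N and (l;000)² cancel in I_A²/I_B².
A: Δ = 2!·6!·0!/9! = 1/252; Racah Σ t=1..1: t=1:−1/48 = -1/48; ⇒ 3j(4 1 3; -1 0 1)² = 5/84, sgn -1
B: Δ = 2!·6!·0!/9! = 1/252; Racah Σ t=2..2: t=2:+1/1440 = 1/1440; ⇒ 3j(4 1 3; 2 1 -3)² = 1/252, sgn +1
I_A²/I_B² = (5/84)/(1/252) = 15/1

15/1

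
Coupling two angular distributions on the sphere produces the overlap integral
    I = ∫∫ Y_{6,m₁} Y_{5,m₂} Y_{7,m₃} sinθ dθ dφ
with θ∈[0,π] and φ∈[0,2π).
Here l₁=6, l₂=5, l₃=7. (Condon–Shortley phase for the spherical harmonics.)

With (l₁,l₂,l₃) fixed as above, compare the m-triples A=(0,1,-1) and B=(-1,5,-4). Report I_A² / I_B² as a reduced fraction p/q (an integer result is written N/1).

33/245

Shared (l₁,l₂,l₃)=(6,5,7): N and (l;000)² cancel in I_A²/I_B².
A: Δ = 4!·8!·6!/19! = 1/174594420; Racah Σ t=0..4: t=0:+1/24883200 t=1:−1/518400 t=2:+1/110592 t=3:−1/155520 t=4:+1/1658880 = 11/8294400; ⇒ 3j(6 5 7; 0 1 -1)² = 11/4199, sgn +1
B: Δ = 4!·8!·6!/19! = 1/174594420; Racah Σ t=4..4: t=4:+1/12441600 = 1/12441600; ⇒ 3j(6 5 7; -1 5 -4)² = 245/12597, sgn -1
I_A²/I_B² = (11/4199)/(245/12597) = 33/245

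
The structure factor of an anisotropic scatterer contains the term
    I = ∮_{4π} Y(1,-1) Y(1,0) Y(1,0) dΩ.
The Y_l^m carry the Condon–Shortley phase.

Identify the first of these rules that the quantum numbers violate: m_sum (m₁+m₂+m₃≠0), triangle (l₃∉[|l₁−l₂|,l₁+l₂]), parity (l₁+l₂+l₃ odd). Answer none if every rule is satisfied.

m_sum

m₁+m₂+m₃ = -1 + 0 + 0 = -1  ✗
triangle: |1−1|=0 ≤ l₃=1 ≤ 1+1=2
parity: l₁+l₂+l₃ = 3 is odd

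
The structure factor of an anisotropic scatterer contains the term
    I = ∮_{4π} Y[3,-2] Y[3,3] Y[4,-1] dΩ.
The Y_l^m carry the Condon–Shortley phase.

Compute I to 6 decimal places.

0.140463

Checks pass: Σm=0; 10 even; l₃=4∈[0,6].
(2·3+1)(2·3+1)(2·4+1) = 441
Δ: 2! 4! 4! / 11! → 1/34650
sum: t=0:+1/72 t=1:−1/16 t=2:+1/72 = -5/144
3j²(3 3 4; 0 0 0) = Δ·Π!·Σ² = 2/77  (sign -1)
sum: t=2:+1/288 = 1/288
3j²(3 3 4; -2 3 -1) = Δ·Π!·Σ² = 5/231  (sign -1)
combine: 4πI² = 441·2/77·5/231 = 30/121
take √, sign +1: I = 0.14046335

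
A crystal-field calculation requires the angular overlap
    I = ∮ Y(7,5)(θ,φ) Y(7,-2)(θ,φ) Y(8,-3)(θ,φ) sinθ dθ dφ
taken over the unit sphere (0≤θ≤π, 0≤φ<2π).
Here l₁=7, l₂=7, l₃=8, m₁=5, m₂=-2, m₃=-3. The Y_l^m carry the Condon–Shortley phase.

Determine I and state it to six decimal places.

Rules hold: Σm=0, L=22 even, 0≤8≤14.
N = 15·15·17 = 3825
Δ = 6!·8!·8!/23! = 1/22086194130
Racah Σ t=0..6: t=0:+1/18289152000 t=1:−1/248832000 t=2:+1/24883200 t=3:−1/11943936 t=4:+1/24883200 t=5:−1/248832000 t=6:+1/18289152000 = -11/975421440
⇒ 3j(7 7 8; 0 0 0)² = 1750/289731, sgn -1
Racah Σ t=0..2: t=0:+1/746496000 t=1:−1/348364800 t=2:+1/1393459200 = -17/20901888000
⇒ 3j(7 7 8; 5 -2 -3)² = 34/5681, sgn +1
4πI² = N·(3j₀)²·(3jₘ)² = 4462500/32273761
I = -1·√(0.13827/4π) = -0.10489611

-0.104896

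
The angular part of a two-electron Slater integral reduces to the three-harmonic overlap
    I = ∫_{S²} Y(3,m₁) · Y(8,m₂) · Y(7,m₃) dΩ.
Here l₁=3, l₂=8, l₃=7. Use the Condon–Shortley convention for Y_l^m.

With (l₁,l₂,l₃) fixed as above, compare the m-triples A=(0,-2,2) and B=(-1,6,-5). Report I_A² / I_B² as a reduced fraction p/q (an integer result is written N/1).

Same 3,8,7: normalisation and zero-m 3j drop out of the ratio.
A: Δ: 4! 2! 12! / 19! → 1/5290740; sum: t=1:−1/7257600 t=2:+1/3870720 t=3:−1/26127360 = 43/522547200; 3j²(3 8 7; 0 -2 2) = Δ·Π!·Σ² = 1849/352716  (sign -1)
B: Δ: 4! 2! 12! / 19! → 1/5290740; sum: t=2:+1/3832012800 t=3:−1/239500800 t=4:+1/348364800 = -1/958003200; 3j²(3 8 7; -1 6 -5) = Δ·Π!·Σ² = 8/4845  (sign -1)
I_A²/I_B² = (1849/352716)/(8/4845) = 9245/2912

9245/2912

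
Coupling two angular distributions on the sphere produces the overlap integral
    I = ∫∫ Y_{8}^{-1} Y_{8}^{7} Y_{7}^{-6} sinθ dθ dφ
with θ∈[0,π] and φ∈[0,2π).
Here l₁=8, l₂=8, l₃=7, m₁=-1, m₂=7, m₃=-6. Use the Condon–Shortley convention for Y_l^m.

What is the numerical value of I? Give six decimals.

Σlᵢ=23 odd — θ-integrand is odd under cosθ→−cosθ; I=0

0.000000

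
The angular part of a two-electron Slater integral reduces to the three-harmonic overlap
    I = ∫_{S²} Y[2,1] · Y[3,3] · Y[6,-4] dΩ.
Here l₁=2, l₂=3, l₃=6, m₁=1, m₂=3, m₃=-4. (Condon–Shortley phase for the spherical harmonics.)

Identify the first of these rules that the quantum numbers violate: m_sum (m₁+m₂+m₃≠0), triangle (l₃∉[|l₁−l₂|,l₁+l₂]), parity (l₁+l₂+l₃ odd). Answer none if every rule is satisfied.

azimuthal sum: 1 + 3 − 4 = 0  ✓
1 ≤ 6 ≤ 5 (triangle on l)  ✗
L = 2 + 3 + 6 = 11 (odd)

triangle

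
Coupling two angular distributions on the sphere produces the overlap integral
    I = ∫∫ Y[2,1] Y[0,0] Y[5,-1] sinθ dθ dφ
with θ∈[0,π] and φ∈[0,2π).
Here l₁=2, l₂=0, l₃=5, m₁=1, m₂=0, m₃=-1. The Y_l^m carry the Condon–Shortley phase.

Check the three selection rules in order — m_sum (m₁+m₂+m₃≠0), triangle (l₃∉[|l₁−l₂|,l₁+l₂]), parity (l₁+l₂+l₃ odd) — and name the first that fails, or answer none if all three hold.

Σmᵢ = 0  ✓
l₃∈[|l₁−l₂|,l₁+l₂]=[2,2], have l₃=5  ✗
Σlᵢ = 7 ⇒ odd

triangle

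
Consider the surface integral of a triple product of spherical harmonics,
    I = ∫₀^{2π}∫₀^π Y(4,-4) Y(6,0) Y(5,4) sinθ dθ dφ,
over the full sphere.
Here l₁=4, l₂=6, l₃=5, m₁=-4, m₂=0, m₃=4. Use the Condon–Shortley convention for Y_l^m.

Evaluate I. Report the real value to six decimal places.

0.000000

l₁+l₂+l₃=15 is odd: 3j(l;000)=0 ⇒ I=0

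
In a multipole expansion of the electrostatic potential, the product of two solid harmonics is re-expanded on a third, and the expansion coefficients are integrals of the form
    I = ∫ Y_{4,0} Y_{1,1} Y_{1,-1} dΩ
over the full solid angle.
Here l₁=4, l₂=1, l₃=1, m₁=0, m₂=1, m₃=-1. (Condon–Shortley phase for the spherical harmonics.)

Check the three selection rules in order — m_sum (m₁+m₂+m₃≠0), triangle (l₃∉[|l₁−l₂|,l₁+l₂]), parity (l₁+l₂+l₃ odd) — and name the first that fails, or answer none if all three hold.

triangle

m₁+m₂+m₃ = 0 + 1 − 1 = 0  ✓
triangle: |4−1|=3 ≤ l₃=1 ≤ 4+1=5  ✗
parity: l₁+l₂+l₃ = 6 is even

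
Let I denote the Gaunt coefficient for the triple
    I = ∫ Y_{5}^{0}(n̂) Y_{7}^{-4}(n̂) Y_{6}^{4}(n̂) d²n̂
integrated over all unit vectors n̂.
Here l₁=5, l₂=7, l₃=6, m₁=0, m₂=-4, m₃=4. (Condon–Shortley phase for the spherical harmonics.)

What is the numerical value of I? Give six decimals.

Checks pass: Σm=0; 18 even; l₃=6∈[2,12].
(2·5+1)(2·7+1)(2·6+1) = 2145
Δ: 6! 4! 8! / 19! → 1/174594420
sum: t=1:−1/4147200 t=2:+1/207360 t=3:−1/82944 t=4:+1/207360 t=5:−1/4147200 = -1/345600
3j²(5 7 6; 0 0 0) = Δ·Π!·Σ² = 420/46189  (sign -1)
sum: t=1:−1/4147200 t=2:+1/1451520 t=3:−1/5806080 = 1/3628800
3j²(5 7 6; 0 -4 4) = Δ·Π!·Σ² = 320/29393  (sign +1)
combine: 4πI² = 2145·420/46189·320/29393 = 288000/1356277
take √, sign -1: I = -0.12999215

-0.129992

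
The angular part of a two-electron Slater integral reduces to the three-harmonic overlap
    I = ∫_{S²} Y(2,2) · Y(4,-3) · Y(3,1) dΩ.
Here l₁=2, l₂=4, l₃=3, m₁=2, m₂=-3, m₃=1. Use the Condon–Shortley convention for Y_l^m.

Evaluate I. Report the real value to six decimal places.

0.000000

l₁+l₂+l₃=9 is odd: 3j(l;000)=0 ⇒ I=0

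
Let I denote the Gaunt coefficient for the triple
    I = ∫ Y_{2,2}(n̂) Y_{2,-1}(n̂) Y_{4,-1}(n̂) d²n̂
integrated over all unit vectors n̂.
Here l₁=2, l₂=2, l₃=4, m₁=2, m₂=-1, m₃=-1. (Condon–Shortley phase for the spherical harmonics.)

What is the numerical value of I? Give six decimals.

-0.090112

m-sum 0 ✓  L=8 even ✓  0≤4≤4 ✓
Π(2lᵢ+1) = 5×5×9 = 225
triangle coeff Δ(2,2,4) = 1/630
Σ_t [0,0]: t=0:+1/16 = 1/16
(3j)²=2/35 [(2 2 4; 0 0 0)], sign=+1
Σ_t [0,0]: t=0:+1/144 = 1/144
(3j)²=1/126 [(2 2 4; 2 -1 -1)], sign=-1
⇒ 4πI² = 5/49
I = (-1)√(5/49/(4π)) = -0.09011188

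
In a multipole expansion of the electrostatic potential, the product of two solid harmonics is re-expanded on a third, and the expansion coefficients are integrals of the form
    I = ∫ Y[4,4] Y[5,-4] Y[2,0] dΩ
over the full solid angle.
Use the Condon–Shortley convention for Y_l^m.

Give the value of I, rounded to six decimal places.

l₁+l₂+l₃=11 is odd: 3j(l;000)=0 ⇒ I=0

0.000000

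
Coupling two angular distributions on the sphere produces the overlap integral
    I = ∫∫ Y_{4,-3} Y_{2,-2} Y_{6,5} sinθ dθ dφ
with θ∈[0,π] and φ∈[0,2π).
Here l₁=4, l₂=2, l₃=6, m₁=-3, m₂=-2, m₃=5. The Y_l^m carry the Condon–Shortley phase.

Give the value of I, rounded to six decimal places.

m-sum 0 ✓  L=12 even ✓  2≤6≤6 ✓
Π(2lᵢ+1) = 9×5×13 = 585
triangle coeff Δ(4,2,6) = 1/6435
Σ_t [0,0]: t=0:+1/2304 = 1/2304
(3j)²=5/143 [(4 2 6; 0 0 0)], sign=+1
Σ_t [0,0]: t=0:+1/120960 = 1/120960
(3j)²=2/39 [(4 2 6; -3 -2 5)], sign=-1
⇒ 4πI² = 150/143
I = (-1)√(150/143/(4π)) = -0.28891672

-0.288917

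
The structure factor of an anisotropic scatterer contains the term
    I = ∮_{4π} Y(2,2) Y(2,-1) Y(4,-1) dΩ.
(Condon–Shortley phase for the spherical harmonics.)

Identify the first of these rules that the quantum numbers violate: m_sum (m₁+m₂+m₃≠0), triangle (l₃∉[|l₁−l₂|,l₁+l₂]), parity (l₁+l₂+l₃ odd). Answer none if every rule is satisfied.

none

m₁+m₂+m₃ = 2 − 1 − 1 = 0  ✓
triangle: |2−2|=0 ≤ l₃=4 ≤ 2+2=4  ✓
parity: l₁+l₂+l₃ = 8 is even  ✓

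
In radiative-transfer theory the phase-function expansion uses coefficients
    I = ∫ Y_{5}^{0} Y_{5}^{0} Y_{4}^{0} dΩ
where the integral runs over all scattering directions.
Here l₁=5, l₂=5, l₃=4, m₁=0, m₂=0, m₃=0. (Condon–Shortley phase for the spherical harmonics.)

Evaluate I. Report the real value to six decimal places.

Checks pass: Σm=0; 14 even; l₃=4∈[0,10].
(2·5+1)(2·5+1)(2·4+1) = 1089
Δ: 6! 4! 4! / 15! → 1/3153150
sum: t=1:−1/69120 t=2:+1/1728 t=3:−1/576 t=4:+1/1728 t=5:−1/69120 = -7/11520
3j²(5 5 4; 0 0 0) = Δ·Π!·Σ² = 2/143  (sign -1)
(m-triple is (0,0,0) — same symbol as above.)
combine: 4πI² = 1089·2/143·2/143 = 36/169
take √, sign +1: I = 0.13019760

0.130198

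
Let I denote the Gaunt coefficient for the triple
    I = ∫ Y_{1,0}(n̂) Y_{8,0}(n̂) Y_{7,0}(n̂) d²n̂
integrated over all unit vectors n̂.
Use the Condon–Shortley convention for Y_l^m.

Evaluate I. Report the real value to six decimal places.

m-sum 0 ✓  L=16 even ✓  7≤7≤9 ✓
Π(2lᵢ+1) = 3×17×15 = 765
triangle coeff Δ(1,8,7) = 1/2040
Σ_t [1,1]: t=1:−1/25401600 = -1/25401600
(3j)²=8/255 [(1 8 7; 0 0 0)], sign=+1
(m-triple is (0,0,0) — same symbol as above.)
⇒ 4πI² = 64/85
I = (+1)√(64/85/(4π)) = 0.24477981

0.244780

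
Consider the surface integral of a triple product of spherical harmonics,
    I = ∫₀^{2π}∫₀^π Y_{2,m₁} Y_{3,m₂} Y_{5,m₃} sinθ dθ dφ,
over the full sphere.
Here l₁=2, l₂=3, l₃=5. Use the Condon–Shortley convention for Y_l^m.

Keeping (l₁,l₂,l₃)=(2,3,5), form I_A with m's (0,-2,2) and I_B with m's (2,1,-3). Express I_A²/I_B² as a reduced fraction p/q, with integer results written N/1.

Shared (l₁,l₂,l₃)=(2,3,5): N and (l;000)² cancel in I_A²/I_B².
A: Δ = 0!·4!·6!/11! = 1/2310; Racah Σ t=0..0: t=0:+1/480 = 1/480; ⇒ 3j(2 3 5; 0 -2 2)² = 3/110, sgn -1
B: Δ = 0!·4!·6!/11! = 1/2310; Racah Σ t=0..0: t=0:+1/1152 = 1/1152; ⇒ 3j(2 3 5; 2 1 -3)² = 1/33, sgn +1
I_A²/I_B² = (3/110)/(1/33) = 9/10

9/10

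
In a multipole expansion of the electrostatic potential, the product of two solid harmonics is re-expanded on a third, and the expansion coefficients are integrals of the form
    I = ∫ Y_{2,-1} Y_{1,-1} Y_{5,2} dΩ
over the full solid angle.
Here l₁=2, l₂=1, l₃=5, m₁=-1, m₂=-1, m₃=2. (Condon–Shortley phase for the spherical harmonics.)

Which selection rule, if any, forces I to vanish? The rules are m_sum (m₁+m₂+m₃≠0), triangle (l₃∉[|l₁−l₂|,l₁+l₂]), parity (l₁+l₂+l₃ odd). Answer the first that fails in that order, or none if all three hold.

m₁+m₂+m₃ = -1 − 1 + 2 = 0  ✓
triangle: |2−1|=1 ≤ l₃=5 ≤ 2+1=3  ✗
parity: l₁+l₂+l₃ = 8 is even

triangle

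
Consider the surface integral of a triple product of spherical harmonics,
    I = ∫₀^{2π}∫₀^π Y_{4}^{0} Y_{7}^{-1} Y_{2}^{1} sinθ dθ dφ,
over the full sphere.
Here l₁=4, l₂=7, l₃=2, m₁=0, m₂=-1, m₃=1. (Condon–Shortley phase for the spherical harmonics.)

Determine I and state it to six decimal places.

triangle: need 3≤l₃≤11, have 2; I=0

0.000000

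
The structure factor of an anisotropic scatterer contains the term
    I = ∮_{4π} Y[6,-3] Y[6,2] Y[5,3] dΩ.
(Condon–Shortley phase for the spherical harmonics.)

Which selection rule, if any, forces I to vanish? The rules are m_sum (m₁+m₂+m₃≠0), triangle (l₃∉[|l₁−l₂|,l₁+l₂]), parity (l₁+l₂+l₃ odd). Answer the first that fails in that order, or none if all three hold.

Σmᵢ = 2  ✗
l₃∈[|l₁−l₂|,l₁+l₂]=[0,12], have l₃=5
Σlᵢ = 17 ⇒ odd

m_sum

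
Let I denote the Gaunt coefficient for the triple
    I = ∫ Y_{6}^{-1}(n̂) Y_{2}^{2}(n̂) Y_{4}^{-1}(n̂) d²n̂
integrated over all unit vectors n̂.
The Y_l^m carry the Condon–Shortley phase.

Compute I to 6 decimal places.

Checks pass: Σm=0; 12 even; l₃=4∈[4,8].
(2·6+1)(2·2+1)(2·4+1) = 585
Δ: 4! 8! 0! / 13! → 1/6435
sum: t=2:+1/2304 = 1/2304
3j²(6 2 4; 0 0 0) = Δ·Π!·Σ² = 5/143  (sign +1)
sum: t=4:+1/17280 = 1/17280
3j²(6 2 4; -1 2 -1) = Δ·Π!·Σ² = 7/1287  (sign -1)
combine: 4πI² = 585·5/143·7/1287 = 175/1573
take √, sign -1: I = -0.09409136

-0.094091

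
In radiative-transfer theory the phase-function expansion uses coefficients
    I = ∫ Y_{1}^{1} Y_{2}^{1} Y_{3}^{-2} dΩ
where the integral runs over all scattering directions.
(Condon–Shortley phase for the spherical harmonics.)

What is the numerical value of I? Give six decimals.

0.261169

m-sum 0 ✓  L=6 even ✓  1≤3≤3 ✓
Π(2lᵢ+1) = 3×5×7 = 105
triangle coeff Δ(1,2,3) = 1/105
Σ_t [0,0]: t=0:+1/4 = 1/4
(3j)²=3/35 [(1 2 3; 0 0 0)], sign=-1
Σ_t [0,0]: t=0:+1/12 = 1/12
(3j)²=2/21 [(1 2 3; 1 1 -2)], sign=-1
⇒ 4πI² = 6/7
I = (+1)√(6/7/(4π)) = 0.26116903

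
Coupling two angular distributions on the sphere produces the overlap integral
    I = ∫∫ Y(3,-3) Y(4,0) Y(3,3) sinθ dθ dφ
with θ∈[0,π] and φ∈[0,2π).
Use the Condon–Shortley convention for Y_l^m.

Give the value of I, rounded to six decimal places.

m-sum 0 ✓  L=10 even ✓  1≤3≤7 ✓
Π(2lᵢ+1) = 7×9×7 = 441
triangle coeff Δ(3,4,3) = 1/34650
Σ_t [1,3]: t=1:−1/72 t=2:+1/16 t=3:−1/72 = 5/144
(3j)²=2/77 [(3 4 3; 0 0 0)], sign=-1
Σ_t [4,4]: t=4:+1/1152 = 1/1152
(3j)²=1/154 [(3 4 3; -3 0 3)], sign=+1
⇒ 4πI² = 9/121
I = (-1)√(9/121/(4π)) = -0.07693494

-0.076935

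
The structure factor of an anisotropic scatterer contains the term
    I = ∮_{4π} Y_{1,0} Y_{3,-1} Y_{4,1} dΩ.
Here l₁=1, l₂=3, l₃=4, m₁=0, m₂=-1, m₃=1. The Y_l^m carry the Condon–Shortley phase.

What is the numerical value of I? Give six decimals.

Rules hold: Σm=0, L=8 even, 2≤4≤4.
N = 3·7·9 = 189
Δ = 0!·2!·6!/9! = 1/252
Racah Σ t=0..0: t=0:+1/36 = 1/36
⇒ 3j(1 3 4; 0 0 0)² = 4/63, sgn +1
Racah Σ t=0..0: t=0:+1/48 = 1/48
⇒ 3j(1 3 4; 0 -1 1)² = 5/84, sgn -1
4πI² = N·(3j₀)²·(3jₘ)² = 5/7
I = -1·√(0.714286/4π) = -0.23841361

-0.238414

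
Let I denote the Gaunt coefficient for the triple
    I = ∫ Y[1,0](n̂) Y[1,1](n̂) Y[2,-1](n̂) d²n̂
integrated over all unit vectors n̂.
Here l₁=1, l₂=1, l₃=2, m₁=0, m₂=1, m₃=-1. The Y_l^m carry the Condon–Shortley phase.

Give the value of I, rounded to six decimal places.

-0.218510

m-sum 0 ✓  L=4 even ✓  0≤2≤2 ✓
Π(2lᵢ+1) = 3×3×5 = 45
triangle coeff Δ(1,1,2) = 1/30
Σ_t [0,0]: t=0:+1/1 = 1/1
(3j)²=2/15 [(1 1 2; 0 0 0)], sign=+1
Σ_t [0,0]: t=0:+1/2 = 1/2
(3j)²=1/10 [(1 1 2; 0 1 -1)], sign=-1
⇒ 4πI² = 3/5
I = (-1)√(3/5/(4π)) = -0.21850969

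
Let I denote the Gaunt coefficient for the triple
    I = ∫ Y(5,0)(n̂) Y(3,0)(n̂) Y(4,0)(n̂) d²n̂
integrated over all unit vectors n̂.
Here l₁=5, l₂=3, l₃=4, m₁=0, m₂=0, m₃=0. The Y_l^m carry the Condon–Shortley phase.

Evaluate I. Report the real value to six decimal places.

m-sum 0 ✓  L=12 even ✓  2≤4≤8 ✓
Π(2lᵢ+1) = 11×7×9 = 693
triangle coeff Δ(5,3,4) = 1/180180
Σ_t [1,3]: t=1:−1/576 t=2:+1/144 t=3:−1/576 = 1/288
(3j)²=20/1001 [(5 3 4; 0 0 0)], sign=+1
(m-triple is (0,0,0) — same symbol as above.)
⇒ 4πI² = 3600/13013
I = (+1)√(3600/13013/(4π)) = 0.14837393

0.148374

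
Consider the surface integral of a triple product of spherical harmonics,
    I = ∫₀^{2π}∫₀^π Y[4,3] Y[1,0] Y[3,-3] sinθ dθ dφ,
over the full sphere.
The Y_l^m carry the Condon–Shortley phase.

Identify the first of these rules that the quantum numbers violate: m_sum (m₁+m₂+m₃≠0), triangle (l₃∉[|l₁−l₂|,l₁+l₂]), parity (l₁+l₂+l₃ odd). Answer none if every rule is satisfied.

Σmᵢ = 0  ✓
l₃∈[|l₁−l₂|,l₁+l₂]=[3,5], have l₃=3  ✓
Σlᵢ = 8 ⇒ even  ✓

none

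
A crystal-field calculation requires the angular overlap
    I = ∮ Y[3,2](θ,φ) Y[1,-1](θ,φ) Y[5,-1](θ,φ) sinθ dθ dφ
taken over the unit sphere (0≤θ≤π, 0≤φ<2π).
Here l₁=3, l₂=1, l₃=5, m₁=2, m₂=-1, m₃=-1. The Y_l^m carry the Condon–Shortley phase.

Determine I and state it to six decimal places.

triangle: need 2≤l₃≤4, have 5; I=0

0.000000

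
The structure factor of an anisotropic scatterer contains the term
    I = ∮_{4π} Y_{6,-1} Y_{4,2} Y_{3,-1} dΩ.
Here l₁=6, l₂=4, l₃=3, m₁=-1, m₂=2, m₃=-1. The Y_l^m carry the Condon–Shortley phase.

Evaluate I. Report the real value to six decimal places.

l₁+l₂+l₃=13 is odd: 3j(l;000)=0 ⇒ I=0

0.000000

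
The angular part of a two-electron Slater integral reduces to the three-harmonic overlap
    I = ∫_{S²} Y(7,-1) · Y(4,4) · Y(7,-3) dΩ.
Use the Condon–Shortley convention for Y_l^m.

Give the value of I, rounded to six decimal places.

Rules hold: Σm=0, L=18 even, 3≤7≤11.
N = 15·9·15 = 2025
Δ = 4!·10!·4!/19! = 1/58198140
Racah Σ t=0..4: t=0:+1/17418240 t=1:−1/622080 t=2:+1/230400 t=3:−1/622080 t=4:+1/17418240 = 1/806400
⇒ 3j(7 4 7; 0 0 0)² = 2268/230945, sgn -1
Racah Σ t=4..4: t=4:+1/9953280 = 1/9953280
⇒ 3j(7 4 7; -1 4 -3)² = 2450/138567, sgn +1
4πI² = N·(3j₀)²·(3jₘ)² = 750141000/2133423721
I = -1·√(0.351614/4π) = -0.16727381

-0.167274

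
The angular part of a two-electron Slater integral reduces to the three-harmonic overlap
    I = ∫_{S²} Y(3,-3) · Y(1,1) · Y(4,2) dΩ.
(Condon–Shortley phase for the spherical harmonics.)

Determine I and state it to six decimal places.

Checks pass: Σm=0; 8 even; l₃=4∈[2,4].
(2·3+1)(2·1+1)(2·4+1) = 189
Δ: 0! 6! 2! / 9! → 1/252
sum: t=0:+1/36 = 1/36
3j²(3 1 4; 0 0 0) = Δ·Π!·Σ² = 4/63  (sign +1)
sum: t=0:+1/1440 = 1/1440
3j²(3 1 4; -3 1 2) = Δ·Π!·Σ² = 1/252  (sign +1)
combine: 4πI² = 189·4/63·1/252 = 1/21
take √, sign +1: I = 0.06155813

0.061558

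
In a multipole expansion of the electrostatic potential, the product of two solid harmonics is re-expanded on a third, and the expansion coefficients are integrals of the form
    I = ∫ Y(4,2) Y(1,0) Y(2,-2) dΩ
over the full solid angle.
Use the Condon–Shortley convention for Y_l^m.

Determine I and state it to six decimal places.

triangle: need 3≤l₃≤5, have 2; I=0

0.000000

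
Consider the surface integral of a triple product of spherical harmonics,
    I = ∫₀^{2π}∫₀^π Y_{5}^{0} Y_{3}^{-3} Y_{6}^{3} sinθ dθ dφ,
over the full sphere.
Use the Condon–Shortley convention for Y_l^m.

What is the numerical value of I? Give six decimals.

Checks pass: Σm=0; 14 even; l₃=6∈[2,8].
(2·5+1)(2·3+1)(2·6+1) = 1001
Δ: 2! 8! 4! / 15! → 1/675675
sum: t=0:+1/8640 t=1:−1/2304 t=2:+1/8640 = -7/34560
3j²(5 3 6; 0 0 0) = Δ·Π!·Σ² = 7/429  (sign -1)
sum: t=0:+1/34560 = 1/34560
3j²(5 3 6; 0 -3 3) = Δ·Π!·Σ² = 4/143  (sign -1)
combine: 4πI² = 1001·7/429·4/143 = 196/429
take √, sign +1: I = 0.19067531

0.190675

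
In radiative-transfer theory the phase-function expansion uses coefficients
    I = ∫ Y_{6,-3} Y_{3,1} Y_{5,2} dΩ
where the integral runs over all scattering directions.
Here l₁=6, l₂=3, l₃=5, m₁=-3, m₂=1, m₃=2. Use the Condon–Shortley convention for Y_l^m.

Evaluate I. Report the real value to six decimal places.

-0.152880

Rules hold: Σm=0, L=14 even, 3≤5≤9.
N = 13·7·11 = 1001
Δ = 4!·8!·2!/15! = 1/675675
Racah Σ t=1..3: t=1:−1/8640 t=2:+1/2304 t=3:−1/8640 = 7/34560
⇒ 3j(6 3 5; 0 0 0)² = 7/429, sgn -1
Racah Σ t=2..4: t=2:+1/40320 t=3:−1/8640 t=4:+1/34560 = -1/16128
⇒ 3j(6 3 5; -3 1 2)² = 18/1001, sgn +1
4πI² = N·(3j₀)²·(3jₘ)² = 42/143
I = -1·√(0.293706/4π) = -0.15288036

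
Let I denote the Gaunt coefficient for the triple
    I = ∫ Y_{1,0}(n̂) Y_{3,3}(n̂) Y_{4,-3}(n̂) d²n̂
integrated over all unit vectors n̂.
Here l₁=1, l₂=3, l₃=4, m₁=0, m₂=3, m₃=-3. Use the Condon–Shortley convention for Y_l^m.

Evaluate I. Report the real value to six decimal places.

-0.162868

m-sum 0 ✓  L=8 even ✓  2≤4≤4 ✓
Π(2lᵢ+1) = 3×7×9 = 189
triangle coeff Δ(1,3,4) = 1/252
Σ_t [0,0]: t=0:+1/36 = 1/36
(3j)²=4/63 [(1 3 4; 0 0 0)], sign=+1
Σ_t [0,0]: t=0:+1/720 = 1/720
(3j)²=1/36 [(1 3 4; 0 3 -3)], sign=-1
⇒ 4πI² = 1/3
I = (-1)√(1/3/(4π)) = -0.16286750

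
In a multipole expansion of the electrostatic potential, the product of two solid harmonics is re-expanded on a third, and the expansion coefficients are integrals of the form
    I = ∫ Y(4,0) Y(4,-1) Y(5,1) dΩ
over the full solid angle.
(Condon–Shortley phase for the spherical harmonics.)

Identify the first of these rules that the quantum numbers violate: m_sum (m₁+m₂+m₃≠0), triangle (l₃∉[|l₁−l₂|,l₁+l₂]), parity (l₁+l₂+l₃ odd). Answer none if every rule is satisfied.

parity

m₁+m₂+m₃ = 0 − 1 + 1 = 0  ✓
triangle: |4−4|=0 ≤ l₃=5 ≤ 4+4=8  ✓
parity: l₁+l₂+l₃ = 13 is odd  ✗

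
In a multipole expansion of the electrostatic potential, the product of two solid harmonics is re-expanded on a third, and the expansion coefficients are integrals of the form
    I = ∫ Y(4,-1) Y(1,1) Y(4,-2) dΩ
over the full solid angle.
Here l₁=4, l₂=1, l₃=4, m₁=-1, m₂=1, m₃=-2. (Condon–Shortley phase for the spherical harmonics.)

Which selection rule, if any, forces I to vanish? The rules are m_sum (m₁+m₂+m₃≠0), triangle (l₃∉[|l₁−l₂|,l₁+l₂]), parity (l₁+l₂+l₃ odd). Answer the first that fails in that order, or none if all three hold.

Σmᵢ = -2  ✗
l₃∈[|l₁−l₂|,l₁+l₂]=[3,5], have l₃=4
Σlᵢ = 9 ⇒ odd

m_sum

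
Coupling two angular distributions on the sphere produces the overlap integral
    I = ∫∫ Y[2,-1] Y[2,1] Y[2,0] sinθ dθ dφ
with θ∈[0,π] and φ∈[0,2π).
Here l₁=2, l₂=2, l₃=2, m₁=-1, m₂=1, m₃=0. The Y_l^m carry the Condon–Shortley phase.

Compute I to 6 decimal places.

-0.090112

Checks pass: Σm=0; 6 even; l₃=2∈[0,4].
(2·2+1)(2·2+1)(2·2+1) = 125
Δ: 2! 2! 2! / 7! → 1/630
sum: t=0:+1/8 t=1:−1/1 t=2:+1/8 = -3/4
3j²(2 2 2; 0 0 0) = Δ·Π!·Σ² = 2/35  (sign -1)
sum: t=1:−1/4 t=2:+1/2 = 1/4
3j²(2 2 2; -1 1 0) = Δ·Π!·Σ² = 1/70  (sign +1)
combine: 4πI² = 125·2/35·1/70 = 5/49
take √, sign -1: I = -0.09011188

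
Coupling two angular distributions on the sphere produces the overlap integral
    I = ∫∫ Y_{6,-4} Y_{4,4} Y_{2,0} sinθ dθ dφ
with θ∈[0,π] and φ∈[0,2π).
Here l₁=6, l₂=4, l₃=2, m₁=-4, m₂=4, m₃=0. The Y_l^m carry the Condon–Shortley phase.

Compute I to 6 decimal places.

0.106690

Rules hold: Σm=0, L=12 even, 2≤2≤10.
N = 13·9·5 = 585
Δ = 8!·4!·0!/13! = 1/6435
Racah Σ t=4..4: t=4:+1/2304 = 1/2304
⇒ 3j(6 4 2; 0 0 0)² = 5/143, sgn +1
Racah Σ t=8..8: t=8:+1/161280 = 1/161280
⇒ 3j(6 4 2; -4 4 0)² = 1/143, sgn +1
4πI² = N·(3j₀)²·(3jₘ)² = 225/1573
I = +1·√(0.143039/4π) = 0.10668957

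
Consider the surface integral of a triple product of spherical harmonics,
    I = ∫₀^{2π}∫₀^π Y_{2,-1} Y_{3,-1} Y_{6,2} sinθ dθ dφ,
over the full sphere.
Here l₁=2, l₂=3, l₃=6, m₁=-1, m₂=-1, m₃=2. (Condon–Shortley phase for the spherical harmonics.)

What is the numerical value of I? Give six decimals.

l₃=6 ∉ [1,5] — triangle fails ⇒ I = 0

0.000000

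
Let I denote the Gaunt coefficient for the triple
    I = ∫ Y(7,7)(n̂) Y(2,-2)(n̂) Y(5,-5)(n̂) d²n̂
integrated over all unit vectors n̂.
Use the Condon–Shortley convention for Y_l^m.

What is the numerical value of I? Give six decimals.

-0.358536

m-sum 0 ✓  L=14 even ✓  5≤5≤9 ✓
Π(2lᵢ+1) = 15×5×11 = 825
triangle coeff Δ(7,2,5) = 1/15015
Σ_t [2,2]: t=2:+1/57600 = 1/57600
(3j)²=21/715 [(7 2 5; 0 0 0)], sign=-1
Σ_t [0,0]: t=0:+1/87091200 = 1/87091200
(3j)²=1/15 [(7 2 5; 7 -2 -5)], sign=+1
⇒ 4πI² = 21/13
I = (-1)√(21/13/(4π)) = -0.35853622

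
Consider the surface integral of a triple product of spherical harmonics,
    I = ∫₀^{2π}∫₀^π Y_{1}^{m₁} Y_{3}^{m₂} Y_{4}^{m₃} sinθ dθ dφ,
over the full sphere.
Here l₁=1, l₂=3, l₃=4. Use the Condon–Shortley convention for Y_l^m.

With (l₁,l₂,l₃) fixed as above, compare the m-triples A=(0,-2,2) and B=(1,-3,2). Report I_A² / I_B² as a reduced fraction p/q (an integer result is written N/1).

l's match ⇒ only the (l;m) 3-j factors differ between A and B.
A: triangle coeff Δ(1,3,4) = 1/252; Σ_t [0,0]: t=0:+1/120 = 1/120; (3j)²=1/21 [(1 3 4; 0 -2 2)], sign=+1
B: triangle coeff Δ(1,3,4) = 1/252; Σ_t [0,0]: t=0:+1/1440 = 1/1440; (3j)²=1/252 [(1 3 4; 1 -3 2)], sign=+1
I_A²/I_B² = (1/21)/(1/252) = 12/1

12/1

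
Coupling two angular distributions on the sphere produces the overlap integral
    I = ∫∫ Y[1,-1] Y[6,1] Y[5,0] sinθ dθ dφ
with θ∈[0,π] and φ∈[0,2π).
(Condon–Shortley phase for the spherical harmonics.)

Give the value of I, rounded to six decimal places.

-0.187239

m-sum 0 ✓  L=12 even ✓  5≤5≤7 ✓
Π(2lᵢ+1) = 3×13×11 = 429
triangle coeff Δ(1,6,5) = 1/858
Σ_t [1,1]: t=1:−1/14400 = -1/14400
(3j)²=6/143 [(1 6 5; 0 0 0)], sign=+1
Σ_t [2,2]: t=2:+1/28800 = 1/28800
(3j)²=7/286 [(1 6 5; -1 1 0)], sign=-1
⇒ 4πI² = 63/143
I = (-1)√(63/143/(4π)) = -0.18723944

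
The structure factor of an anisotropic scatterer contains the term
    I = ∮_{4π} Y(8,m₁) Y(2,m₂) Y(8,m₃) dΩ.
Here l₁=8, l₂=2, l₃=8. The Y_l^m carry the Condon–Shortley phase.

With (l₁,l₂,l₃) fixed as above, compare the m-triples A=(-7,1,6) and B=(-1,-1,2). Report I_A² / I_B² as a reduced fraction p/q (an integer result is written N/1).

Shared (l₁,l₂,l₃)=(8,2,8): N and (l;000)² cancel in I_A²/I_B².
A: Δ = 2!·14!·2!/19! = 1/348840; Racah Σ t=1..2: t=1:−1/174356582400 t=2:+1/12454041600 = 1/13412044800; ⇒ 3j(8 2 8; -7 1 6)² = 169/7752, sgn +1
B: Δ = 2!·14!·2!/19! = 1/348840; Racah Σ t=0..1: t=0:+1/87091200 t=1:−1/58060800 = -1/174182400; ⇒ 3j(8 2 8; -1 -1 2)² = 7/2584, sgn -1
I_A²/I_B² = (169/7752)/(7/2584) = 169/21

169/21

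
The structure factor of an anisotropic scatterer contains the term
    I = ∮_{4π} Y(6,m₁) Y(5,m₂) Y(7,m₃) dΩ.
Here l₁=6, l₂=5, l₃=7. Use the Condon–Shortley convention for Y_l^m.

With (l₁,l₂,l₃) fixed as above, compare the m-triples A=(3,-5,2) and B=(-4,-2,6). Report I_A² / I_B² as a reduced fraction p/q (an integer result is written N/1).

Shared (l₁,l₂,l₃)=(6,5,7): N and (l;000)² cancel in I_A²/I_B².
A: Δ = 4!·8!·6!/19! = 1/174594420; Racah Σ t=0..0: t=0:+1/12441600 = 1/12441600; ⇒ 3j(6 5 7; 3 -5 2)² = 588/46189, sgn -1
B: Δ = 4!·8!·6!/19! = 1/174594420; Racah Σ t=2..3: t=2:+1/19353600 t=3:−1/21772800 = 1/174182400; ⇒ 3j(6 5 7; -4 -2 6)² = 1/3876, sgn -1
I_A²/I_B² = (588/46189)/(1/3876) = 7056/143

7056/143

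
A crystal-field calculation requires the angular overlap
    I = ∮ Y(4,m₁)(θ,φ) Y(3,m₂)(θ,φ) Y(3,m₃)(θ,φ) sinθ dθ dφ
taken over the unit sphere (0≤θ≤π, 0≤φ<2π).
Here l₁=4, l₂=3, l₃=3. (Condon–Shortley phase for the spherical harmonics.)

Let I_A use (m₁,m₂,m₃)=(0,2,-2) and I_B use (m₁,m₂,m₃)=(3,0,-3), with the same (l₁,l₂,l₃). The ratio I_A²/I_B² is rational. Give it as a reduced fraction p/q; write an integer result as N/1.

Same 4,3,3: normalisation and zero-m 3j drop out of the ratio.
A: Δ: 4! 4! 2! / 11! → 1/34650; sum: t=3:−1/72 t=4:+1/576 = -7/576; 3j²(4 3 3; 0 2 -2) = Δ·Π!·Σ² = 7/198  (sign +1)
B: Δ: 4! 4! 2! / 11! → 1/34650; sum: t=1:−1/288 = -1/288; 3j²(4 3 3; 3 0 -3) = Δ·Π!·Σ² = 1/22  (sign -1)
I_A²/I_B² = (7/198)/(1/22) = 7/9

7/9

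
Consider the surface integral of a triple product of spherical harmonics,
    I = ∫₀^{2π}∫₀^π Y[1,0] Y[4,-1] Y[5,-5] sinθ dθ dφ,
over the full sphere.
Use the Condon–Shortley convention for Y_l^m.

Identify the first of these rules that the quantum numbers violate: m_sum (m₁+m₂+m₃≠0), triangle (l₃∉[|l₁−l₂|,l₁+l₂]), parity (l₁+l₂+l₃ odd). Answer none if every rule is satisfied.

m_sum

azimuthal sum: 0 − 1 − 5 = -6  ✗
3 ≤ 5 ≤ 5 (triangle on l)
L = 1 + 4 + 5 = 10 (even)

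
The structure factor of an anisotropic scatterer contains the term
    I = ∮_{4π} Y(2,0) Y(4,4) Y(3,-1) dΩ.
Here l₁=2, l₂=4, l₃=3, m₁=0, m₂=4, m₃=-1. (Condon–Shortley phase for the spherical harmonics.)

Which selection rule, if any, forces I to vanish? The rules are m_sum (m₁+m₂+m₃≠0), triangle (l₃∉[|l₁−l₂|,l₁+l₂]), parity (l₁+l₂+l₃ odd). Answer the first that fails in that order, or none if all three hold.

m_sum

Σmᵢ = 3  ✗
l₃∈[|l₁−l₂|,l₁+l₂]=[2,6], have l₃=3
Σlᵢ = 9 ⇒ odd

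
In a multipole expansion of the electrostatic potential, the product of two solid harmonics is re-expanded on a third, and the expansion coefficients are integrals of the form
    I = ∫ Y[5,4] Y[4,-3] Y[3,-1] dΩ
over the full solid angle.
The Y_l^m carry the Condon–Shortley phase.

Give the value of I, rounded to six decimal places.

0.042401

Checks pass: Σm=0; 12 even; l₃=3∈[1,9].
(2·5+1)(2·4+1)(2·3+1) = 693
Δ: 6! 4! 2! / 13! → 1/180180
sum: t=2:+1/576 t=3:−1/144 t=4:+1/576 = -1/288
3j²(5 4 3; 0 0 0) = Δ·Π!·Σ² = 20/1001  (sign +1)
sum: t=0:+1/4320 t=1:−1/5760 = 1/17280
3j²(5 4 3; 4 -3 -1) = Δ·Π!·Σ² = 7/4290  (sign +1)
combine: 4πI² = 693·20/1001·7/4290 = 42/1859
take √, sign +1: I = 0.04240138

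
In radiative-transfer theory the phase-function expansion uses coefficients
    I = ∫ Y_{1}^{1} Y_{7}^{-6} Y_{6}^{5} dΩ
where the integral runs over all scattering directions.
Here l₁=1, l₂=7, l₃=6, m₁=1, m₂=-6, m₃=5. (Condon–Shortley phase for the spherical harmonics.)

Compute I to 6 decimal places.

Rules hold: Σm=0, L=14 even, 6≤6≤8.
N = 3·15·13 = 585
Δ = 2!·0!·12!/15! = 1/1365
Racah Σ t=1..1: t=1:−1/518400 = -1/518400
⇒ 3j(1 7 6; 0 0 0)² = 7/195, sgn -1
Racah Σ t=0..0: t=0:+1/79833600 = 1/79833600
⇒ 3j(1 7 6; 1 -6 5)² = 2/35, sgn -1
4πI² = N·(3j₀)²·(3jₘ)² = 6/5
I = +1·√(1.2/4π) = 0.30901936

0.309019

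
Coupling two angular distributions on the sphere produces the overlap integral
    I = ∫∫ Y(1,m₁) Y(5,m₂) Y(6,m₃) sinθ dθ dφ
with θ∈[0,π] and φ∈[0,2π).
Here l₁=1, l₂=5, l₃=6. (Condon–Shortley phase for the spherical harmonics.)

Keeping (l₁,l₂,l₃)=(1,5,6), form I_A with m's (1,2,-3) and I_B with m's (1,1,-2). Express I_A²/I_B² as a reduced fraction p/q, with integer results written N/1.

l's match ⇒ only the (l;m) 3-j factors differ between A and B.
A: triangle coeff Δ(1,5,6) = 1/858; Σ_t [0,0]: t=0:+1/60480 = 1/60480; (3j)²=6/143 [(1 5 6; 1 2 -3)], sign=-1
B: triangle coeff Δ(1,5,6) = 1/858; Σ_t [0,0]: t=0:+1/34560 = 1/34560; (3j)²=14/429 [(1 5 6; 1 1 -2)], sign=+1
I_A²/I_B² = (6/143)/(14/429) = 9/7

9/7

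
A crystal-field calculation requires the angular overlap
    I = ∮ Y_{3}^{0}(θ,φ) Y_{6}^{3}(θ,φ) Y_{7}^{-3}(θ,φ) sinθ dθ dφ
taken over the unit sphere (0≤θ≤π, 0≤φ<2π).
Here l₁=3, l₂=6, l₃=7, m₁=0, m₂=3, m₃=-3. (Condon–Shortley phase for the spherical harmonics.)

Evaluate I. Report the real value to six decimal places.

m-sum 0 ✓  L=16 even ✓  3≤7≤9 ✓
Π(2lᵢ+1) = 7×13×15 = 1365
triangle coeff Δ(3,6,7) = 1/2042040
Σ_t [0,2]: t=0:+1/207360 t=1:−1/57600 t=2:+1/207360 = -1/129600
(3j)²=168/12155 [(3 6 7; 0 0 0)], sign=+1
Σ_t [0,2]: t=0:+1/4354560 t=1:−1/322560 t=2:+1/362880 = -1/8709120
(3j)²=3/68068 [(3 6 7; 0 3 -3)], sign=-1
⇒ 4πI² = 378/454597
I = (-1)√(378/454597/(4π)) = -0.00813444

-0.008134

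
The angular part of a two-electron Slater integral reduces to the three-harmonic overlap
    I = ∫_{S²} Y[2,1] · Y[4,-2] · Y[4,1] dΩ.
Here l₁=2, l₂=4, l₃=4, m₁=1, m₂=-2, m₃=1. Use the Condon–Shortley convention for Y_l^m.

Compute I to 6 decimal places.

m-sum 0 ✓  L=10 even ✓  2≤4≤6 ✓
Π(2lᵢ+1) = 5×9×9 = 405
triangle coeff Δ(2,4,4) = 1/13860
Σ_t [0,2]: t=0:+1/192 t=1:−1/36 t=2:+1/192 = -5/288
(3j)²=20/693 [(2 4 4; 0 0 0)], sign=-1
Σ_t [0,1]: t=0:+1/96 t=1:−1/240 = 1/160
(3j)²=27/1540 [(2 4 4; 1 -2 1)], sign=-1
⇒ 4πI² = 1215/5929
I = (+1)√(1215/5929/(4π)) = 0.12770047

0.127700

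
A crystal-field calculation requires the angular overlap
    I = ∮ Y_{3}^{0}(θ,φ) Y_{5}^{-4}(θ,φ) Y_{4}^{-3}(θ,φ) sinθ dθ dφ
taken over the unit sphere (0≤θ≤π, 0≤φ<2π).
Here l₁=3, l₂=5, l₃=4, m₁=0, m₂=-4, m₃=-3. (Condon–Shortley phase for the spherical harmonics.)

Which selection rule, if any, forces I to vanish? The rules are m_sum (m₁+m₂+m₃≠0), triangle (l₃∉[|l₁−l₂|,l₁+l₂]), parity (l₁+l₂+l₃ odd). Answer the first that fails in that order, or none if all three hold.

azimuthal sum: 0 − 4 − 3 = -7  ✗
2 ≤ 4 ≤ 8 (triangle on l)
L = 3 + 5 + 4 = 12 (even)

m_sum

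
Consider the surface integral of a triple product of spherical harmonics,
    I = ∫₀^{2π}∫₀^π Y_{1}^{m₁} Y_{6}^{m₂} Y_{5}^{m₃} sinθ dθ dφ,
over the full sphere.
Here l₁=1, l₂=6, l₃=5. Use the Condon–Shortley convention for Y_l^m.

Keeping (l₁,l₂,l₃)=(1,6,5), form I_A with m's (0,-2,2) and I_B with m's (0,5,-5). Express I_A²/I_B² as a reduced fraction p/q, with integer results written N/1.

l's match ⇒ only the (l;m) 3-j factors differ between A and B.
A: triangle coeff Δ(1,6,5) = 1/858; Σ_t [1,1]: t=1:−1/30240 = -1/30240; (3j)²=16/429 [(1 6 5; 0 -2 2)], sign=+1
B: triangle coeff Δ(1,6,5) = 1/858; Σ_t [1,1]: t=1:−1/3628800 = -1/3628800; (3j)²=1/78 [(1 6 5; 0 5 -5)], sign=-1
I_A²/I_B² = (16/429)/(1/78) = 32/11

32/11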